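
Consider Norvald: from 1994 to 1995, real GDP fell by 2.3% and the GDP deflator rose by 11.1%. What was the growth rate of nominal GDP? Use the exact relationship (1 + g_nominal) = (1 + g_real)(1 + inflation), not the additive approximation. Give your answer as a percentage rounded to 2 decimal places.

8.54%

(1 + g_nom) = (1 + g_real)(1 + π) = 0.9770 × 1.1110 = 1.08545.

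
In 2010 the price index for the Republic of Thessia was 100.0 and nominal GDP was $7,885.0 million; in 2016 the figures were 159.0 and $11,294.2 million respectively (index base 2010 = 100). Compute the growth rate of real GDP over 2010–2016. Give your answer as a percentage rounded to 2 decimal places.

-9.91%

Real GDP 2010 = 7885.0 / 1.000 = 7885.00.
Real GDP 2016 = 11294.2 / 1.590 = 7103.27.
Real growth = 7103.27 / 7885.00 − 1 = -0.0991.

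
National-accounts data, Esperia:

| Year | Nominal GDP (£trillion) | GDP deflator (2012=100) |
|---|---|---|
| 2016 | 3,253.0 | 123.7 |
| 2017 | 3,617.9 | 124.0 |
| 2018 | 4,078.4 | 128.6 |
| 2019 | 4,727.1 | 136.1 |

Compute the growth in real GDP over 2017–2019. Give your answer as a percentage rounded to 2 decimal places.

Real GDP 2017 = 3617.9/1.240 = 2917.66.
Real GDP 2019 = 4727.1/1.361 = 3473.25.
Change = 3473.25/2917.66 − 1 = 0.1904.

19.04%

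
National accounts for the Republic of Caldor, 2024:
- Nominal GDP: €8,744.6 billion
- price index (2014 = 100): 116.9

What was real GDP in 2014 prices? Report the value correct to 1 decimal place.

€7,480.4 billion

Real GDP = Nominal / (price index/100) = 8744.6 / 1.169 = 7480.41.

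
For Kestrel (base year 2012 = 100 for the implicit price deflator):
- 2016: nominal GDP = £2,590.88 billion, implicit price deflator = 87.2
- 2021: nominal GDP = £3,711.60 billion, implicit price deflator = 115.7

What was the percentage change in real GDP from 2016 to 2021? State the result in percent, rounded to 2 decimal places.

Deflate each year: 2016 → 2590.88/0.872 = 2971.19; 2021 → 3711.60/1.157 = 3207.95.
So real GDP changed by 3207.95/2971.19 − 1 = 0.0797, i.e. 7.97%.

7.97%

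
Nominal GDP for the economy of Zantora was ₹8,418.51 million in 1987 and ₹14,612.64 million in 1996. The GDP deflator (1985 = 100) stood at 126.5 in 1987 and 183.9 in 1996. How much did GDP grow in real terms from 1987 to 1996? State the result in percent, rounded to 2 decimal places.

19.40%

Deflate each year: 1987 → 8418.51/1.265 = 6654.95; 1996 → 14612.64/1.839 = 7945.97.
So real GDP changed by 7945.97/6654.95 − 1 = 0.1940, i.e. 19.40%.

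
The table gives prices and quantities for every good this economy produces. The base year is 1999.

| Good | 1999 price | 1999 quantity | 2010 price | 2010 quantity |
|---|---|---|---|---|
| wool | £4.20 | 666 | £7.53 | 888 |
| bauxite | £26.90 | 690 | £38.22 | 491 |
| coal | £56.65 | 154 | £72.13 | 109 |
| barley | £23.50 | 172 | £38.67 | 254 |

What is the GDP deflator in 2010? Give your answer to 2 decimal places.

148.33

Nominal GDP 2010 = 7.53·888 + 38.22·491 + 72.13·109 + 38.67·254 = 43137.01.
Real GDP 2010 (at 1999 prices) = 4.20·888 + 26.90·491 + 56.65·109 + 23.50·254 = 29081.35.
Deflator = Nominal/Real × 100 = 43137.01/29081.35 × 100 = 148.332.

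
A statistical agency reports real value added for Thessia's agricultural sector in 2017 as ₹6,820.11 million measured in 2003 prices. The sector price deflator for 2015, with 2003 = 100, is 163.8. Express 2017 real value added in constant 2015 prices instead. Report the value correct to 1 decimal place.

Real value added in 2015 prices = Real value added in 2003 prices × (P_2015/P_2003) = 6820.11 × 1.638 = 11171.34.

₹11,171.3 million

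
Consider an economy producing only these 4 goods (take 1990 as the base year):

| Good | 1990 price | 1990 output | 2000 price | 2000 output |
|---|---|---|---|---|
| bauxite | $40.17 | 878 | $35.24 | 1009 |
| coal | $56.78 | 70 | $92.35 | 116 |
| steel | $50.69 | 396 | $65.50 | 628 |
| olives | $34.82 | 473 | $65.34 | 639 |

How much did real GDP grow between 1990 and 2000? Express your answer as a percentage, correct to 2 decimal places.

33.53%

Real GDP 1990 = Nominal GDP 1990 = 40.17·878 + 56.78·70 + 50.69·396 + 34.82·473 = 75786.96.
Real GDP 2000 (at 1990 prices) = 40.17·1009 + 56.78·116 + 50.69·628 + 34.82·639 = 101201.31.
Real growth = 101201.31/75786.96 − 1 = 0.3353.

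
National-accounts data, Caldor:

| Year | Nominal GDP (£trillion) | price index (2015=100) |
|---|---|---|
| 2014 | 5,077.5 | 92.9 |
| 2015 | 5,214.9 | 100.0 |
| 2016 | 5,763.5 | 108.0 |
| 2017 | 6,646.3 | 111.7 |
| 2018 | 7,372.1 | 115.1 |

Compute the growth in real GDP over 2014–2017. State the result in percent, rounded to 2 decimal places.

8.87%

Real GDP 2014 = 5077.5/0.929 = 5465.55.
Real GDP 2017 = 6646.3/1.117 = 5950.13.
Change = 5950.13/5465.55 − 1 = 0.0887.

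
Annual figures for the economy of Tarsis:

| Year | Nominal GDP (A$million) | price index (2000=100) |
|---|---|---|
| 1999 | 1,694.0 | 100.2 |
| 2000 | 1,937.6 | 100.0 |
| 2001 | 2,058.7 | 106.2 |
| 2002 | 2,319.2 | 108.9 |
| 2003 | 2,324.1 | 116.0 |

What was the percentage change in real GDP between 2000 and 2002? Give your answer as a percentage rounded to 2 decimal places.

9.91%

Real GDP 2000 = 1937.6/1.000 = 1937.60.
Real GDP 2002 = 2319.2/1.089 = 2129.66.
Change = 2129.66/1937.60 − 1 = 0.0991.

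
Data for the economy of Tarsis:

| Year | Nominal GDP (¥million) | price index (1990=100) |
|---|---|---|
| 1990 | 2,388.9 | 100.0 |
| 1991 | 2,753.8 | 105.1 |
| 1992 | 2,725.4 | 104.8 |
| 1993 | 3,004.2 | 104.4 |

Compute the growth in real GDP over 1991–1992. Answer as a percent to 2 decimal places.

-0.75%

Real GDP 1991 = 2753.8/1.051 = 2620.17.
Real GDP 1992 = 2725.4/1.048 = 2600.57.
Change = 2600.57/2620.17 − 1 = -0.0075.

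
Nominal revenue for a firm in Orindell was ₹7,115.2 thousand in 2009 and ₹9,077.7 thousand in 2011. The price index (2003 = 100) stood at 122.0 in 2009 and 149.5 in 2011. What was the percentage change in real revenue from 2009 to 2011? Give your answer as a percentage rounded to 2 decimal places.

Real revenue 2009 = 7115.2 / 1.220 = 5832.13.
Real revenue 2011 = 9077.7 / 1.495 = 6072.04.
Real growth = 6072.04 / 5832.13 − 1 = 0.0411.

4.11%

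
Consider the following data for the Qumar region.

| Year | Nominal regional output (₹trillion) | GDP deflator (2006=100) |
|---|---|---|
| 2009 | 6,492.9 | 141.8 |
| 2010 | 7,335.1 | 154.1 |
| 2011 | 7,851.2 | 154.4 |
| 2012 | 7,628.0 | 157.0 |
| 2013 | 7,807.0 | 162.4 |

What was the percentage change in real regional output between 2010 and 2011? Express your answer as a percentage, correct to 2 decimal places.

Real regional output 2010 = 7335.1/1.541 = 4759.96.
Real regional output 2011 = 7851.2/1.544 = 5084.97.
Change = 5084.97/4759.96 − 1 = 0.0683.

6.83%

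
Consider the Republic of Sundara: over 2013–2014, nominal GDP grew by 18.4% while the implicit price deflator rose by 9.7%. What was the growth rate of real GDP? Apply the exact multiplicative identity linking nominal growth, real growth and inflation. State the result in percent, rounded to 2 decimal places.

(1 + g_nom) = (1 + g_real)(1 + π), so g_real = 1.1840 / 1.0970 − 1 = 0.07931.

7.93%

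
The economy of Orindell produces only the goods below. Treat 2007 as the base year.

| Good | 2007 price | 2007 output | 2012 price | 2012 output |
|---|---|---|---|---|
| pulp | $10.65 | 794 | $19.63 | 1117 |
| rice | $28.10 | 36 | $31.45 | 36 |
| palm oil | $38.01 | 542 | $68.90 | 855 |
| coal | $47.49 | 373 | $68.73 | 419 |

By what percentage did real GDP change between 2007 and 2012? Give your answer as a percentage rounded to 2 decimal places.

Real GDP 2007 = Nominal GDP 2007 = 10.65·794 + 28.10·36 + 38.01·542 + 47.49·373 = 47782.89.
Real GDP 2012 (at 2007 prices) = 10.65·1117 + 28.10·36 + 38.01·855 + 47.49·419 = 65304.51.
Real growth = 65304.51/47782.89 − 1 = 0.3667.

36.67%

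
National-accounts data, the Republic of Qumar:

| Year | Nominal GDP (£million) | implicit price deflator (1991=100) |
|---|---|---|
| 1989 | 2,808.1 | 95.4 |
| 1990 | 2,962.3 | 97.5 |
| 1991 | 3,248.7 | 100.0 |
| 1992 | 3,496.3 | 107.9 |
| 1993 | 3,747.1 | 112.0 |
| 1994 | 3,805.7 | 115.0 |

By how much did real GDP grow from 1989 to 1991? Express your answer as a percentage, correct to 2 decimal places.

10.37%

Real GDP 1989 = 2808.1/0.954 = 2943.50.
Real GDP 1991 = 3248.7/1.000 = 3248.70.
Change = 3248.70/2943.50 − 1 = 0.1037.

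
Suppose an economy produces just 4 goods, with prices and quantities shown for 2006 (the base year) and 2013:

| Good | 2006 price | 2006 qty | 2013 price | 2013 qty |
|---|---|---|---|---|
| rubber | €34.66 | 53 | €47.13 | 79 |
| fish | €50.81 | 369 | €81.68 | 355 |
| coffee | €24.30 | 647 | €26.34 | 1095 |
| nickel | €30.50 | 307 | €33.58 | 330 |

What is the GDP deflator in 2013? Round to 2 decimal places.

Nominal GDP 2013 = 47.13·79 + 81.68·355 + 26.34·1095 + 33.58·330 = 72643.37.
Real GDP 2013 (at 2006 prices) = 34.66·79 + 50.81·355 + 24.30·1095 + 30.50·330 = 57449.19.
Deflator = Nominal/Real × 100 = 72643.37/57449.19 × 100 = 126.448.

126.45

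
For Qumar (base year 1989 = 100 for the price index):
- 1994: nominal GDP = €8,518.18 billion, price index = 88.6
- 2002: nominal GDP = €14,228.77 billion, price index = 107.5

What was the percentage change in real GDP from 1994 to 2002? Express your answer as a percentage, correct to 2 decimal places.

37.67%

Real GDP 1994 = 8518.18 / 0.886 = 9614.20.
Real GDP 2002 = 14228.77 / 1.075 = 13236.07.
Real growth = 13236.07 / 9614.20 − 1 = 0.3767.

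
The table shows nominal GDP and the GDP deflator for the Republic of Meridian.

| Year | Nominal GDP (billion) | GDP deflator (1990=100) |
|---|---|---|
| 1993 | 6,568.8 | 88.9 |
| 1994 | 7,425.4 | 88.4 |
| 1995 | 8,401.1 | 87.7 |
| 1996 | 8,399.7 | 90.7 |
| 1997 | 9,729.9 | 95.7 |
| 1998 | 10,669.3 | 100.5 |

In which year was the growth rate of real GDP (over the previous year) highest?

1994: real = 7425.4/0.884 = 8399.77; growth vs 1993 (7388.98) = 13.68%.
1995: real = 8401.1/0.877 = 9579.36; growth vs 1994 (8399.77) = 14.04%.
1996: real = 8399.7/0.907 = 9260.97; growth vs 1995 (9579.36) = -3.32%.
1997: real = 9729.9/0.957 = 10167.08; growth vs 1996 (9260.97) = 9.78%.
1998: real = 10669.3/1.005 = 10616.22; growth vs 1997 (10167.08) = 4.42%.

1995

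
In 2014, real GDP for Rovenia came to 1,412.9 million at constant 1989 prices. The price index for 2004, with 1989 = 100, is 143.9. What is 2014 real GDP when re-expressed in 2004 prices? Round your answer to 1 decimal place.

2,033.2 million

Real GDP in 2004 prices = Real GDP in 1989 prices × (P_2004/P_1989) = 1412.9 × 1.439 = 2033.16.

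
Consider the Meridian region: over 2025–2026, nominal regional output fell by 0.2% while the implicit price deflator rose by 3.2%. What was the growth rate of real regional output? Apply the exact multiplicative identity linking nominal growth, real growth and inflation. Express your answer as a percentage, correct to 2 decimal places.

(1 + g_nom) = (1 + g_real)(1 + π), so g_real = 0.9980 / 1.0320 − 1 = -0.03295.

-3.29%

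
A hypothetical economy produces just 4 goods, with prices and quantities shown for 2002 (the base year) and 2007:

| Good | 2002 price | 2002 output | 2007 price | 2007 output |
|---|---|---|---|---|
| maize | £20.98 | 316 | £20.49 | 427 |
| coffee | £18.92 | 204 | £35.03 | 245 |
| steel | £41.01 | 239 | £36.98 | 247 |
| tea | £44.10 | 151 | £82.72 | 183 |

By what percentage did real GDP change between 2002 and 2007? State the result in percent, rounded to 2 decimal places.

17.97%

Real GDP 2002 = Nominal GDP 2002 = 20.98·316 + 18.92·204 + 41.01·239 + 44.10·151 = 26949.85.
Real GDP 2007 (at 2002 prices) = 20.98·427 + 18.92·245 + 41.01·247 + 44.10·183 = 31793.63.
Real growth = 31793.63/26949.85 − 1 = 0.1797.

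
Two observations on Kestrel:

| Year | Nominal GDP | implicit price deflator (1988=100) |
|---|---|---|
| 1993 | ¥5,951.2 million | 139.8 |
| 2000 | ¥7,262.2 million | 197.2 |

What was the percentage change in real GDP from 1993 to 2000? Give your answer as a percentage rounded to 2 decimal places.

Real GDP 1993 = 5951.2 / 1.398 = 4256.94.
Real GDP 2000 = 7262.2 / 1.972 = 3682.66.
Real growth = 3682.66 / 4256.94 − 1 = -0.1349.

-13.49%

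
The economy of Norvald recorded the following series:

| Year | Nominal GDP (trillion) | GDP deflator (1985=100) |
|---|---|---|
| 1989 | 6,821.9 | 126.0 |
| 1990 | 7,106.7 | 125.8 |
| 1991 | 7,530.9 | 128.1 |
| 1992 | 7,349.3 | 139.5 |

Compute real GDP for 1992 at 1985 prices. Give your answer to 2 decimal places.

5,268.32 trillion

Real GDP 1992 = 7349.3 / 1.395 = 5268.32.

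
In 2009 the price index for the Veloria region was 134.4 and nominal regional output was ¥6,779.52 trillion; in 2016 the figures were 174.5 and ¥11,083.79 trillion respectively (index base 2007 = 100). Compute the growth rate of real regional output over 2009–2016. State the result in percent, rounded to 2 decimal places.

25.92%

Real regional output 2009 = 6779.52 / 1.344 = 5044.29.
Real regional output 2016 = 11083.79 / 1.745 = 6351.74.
Real growth = 6351.74 / 5044.29 − 1 = 0.2592.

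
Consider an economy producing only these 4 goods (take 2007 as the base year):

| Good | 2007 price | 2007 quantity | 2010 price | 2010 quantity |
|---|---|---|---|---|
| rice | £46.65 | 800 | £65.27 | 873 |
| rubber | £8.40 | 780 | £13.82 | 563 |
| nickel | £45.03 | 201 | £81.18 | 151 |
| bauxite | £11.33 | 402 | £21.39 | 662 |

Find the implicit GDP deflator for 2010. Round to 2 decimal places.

Nominal GDP 2010 = 65.27·873 + 13.82·563 + 81.18·151 + 21.39·662 = 91179.73.
Real GDP 2010 (at 2007 prices) = 46.65·873 + 8.40·563 + 45.03·151 + 11.33·662 = 59754.64.
Deflator = Nominal/Real × 100 = 91179.73/59754.64 × 100 = 152.590.

152.59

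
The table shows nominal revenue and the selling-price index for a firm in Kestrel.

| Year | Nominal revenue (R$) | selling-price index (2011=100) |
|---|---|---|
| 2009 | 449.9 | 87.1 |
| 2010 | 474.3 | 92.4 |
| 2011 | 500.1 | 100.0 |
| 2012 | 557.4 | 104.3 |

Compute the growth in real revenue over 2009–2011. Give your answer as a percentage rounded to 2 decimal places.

Real revenue 2009 = 449.9/0.871 = 516.53.
Real revenue 2011 = 500.1/1.000 = 500.10.
Change = 500.10/516.53 − 1 = -0.0318.

-3.18%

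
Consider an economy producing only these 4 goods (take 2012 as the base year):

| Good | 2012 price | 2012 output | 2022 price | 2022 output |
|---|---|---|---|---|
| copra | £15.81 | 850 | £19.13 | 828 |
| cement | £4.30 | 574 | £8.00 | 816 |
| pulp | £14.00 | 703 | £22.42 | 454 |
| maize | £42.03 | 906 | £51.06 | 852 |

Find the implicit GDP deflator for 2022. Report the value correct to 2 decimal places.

129.41

Nominal GDP 2022 = 19.13·828 + 8.00·816 + 22.42·454 + 51.06·852 = 76049.44.
Real GDP 2022 (at 2012 prices) = 15.81·828 + 4.30·816 + 14.00·454 + 42.03·852 = 58765.04.
Deflator = Nominal/Real × 100 = 76049.44/58765.04 × 100 = 129.413.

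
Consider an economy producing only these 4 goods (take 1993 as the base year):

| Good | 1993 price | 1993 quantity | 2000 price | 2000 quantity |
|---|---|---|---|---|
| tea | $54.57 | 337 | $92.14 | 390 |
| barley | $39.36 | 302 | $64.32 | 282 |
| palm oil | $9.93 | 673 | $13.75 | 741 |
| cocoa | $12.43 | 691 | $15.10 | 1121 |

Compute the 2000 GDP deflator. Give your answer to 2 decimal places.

Nominal GDP 2000 = 92.14·390 + 64.32·282 + 13.75·741 + 15.10·1121 = 81188.69.
Real GDP 2000 (at 1993 prices) = 54.57·390 + 39.36·282 + 9.93·741 + 12.43·1121 = 53673.98.
Deflator = Nominal/Real × 100 = 81188.69/53673.98 × 100 = 151.263.

151.26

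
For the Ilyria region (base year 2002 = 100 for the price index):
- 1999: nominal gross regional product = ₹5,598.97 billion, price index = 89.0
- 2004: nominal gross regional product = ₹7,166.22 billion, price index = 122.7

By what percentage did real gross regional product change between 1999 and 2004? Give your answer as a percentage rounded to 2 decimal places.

Deflate each year: 1999 → 5598.97/0.890 = 6290.98; 2004 → 7166.22/1.227 = 5840.44.
So real gross regional product changed by 5840.44/6290.98 − 1 = -0.0716, i.e. -7.16%.

-7.16%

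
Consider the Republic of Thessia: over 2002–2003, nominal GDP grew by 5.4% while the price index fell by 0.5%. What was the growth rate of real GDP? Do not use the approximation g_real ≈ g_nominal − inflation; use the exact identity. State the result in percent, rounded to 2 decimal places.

(1 + g_nom) = (1 + g_real)(1 + π), so g_real = 1.0540 / 0.9950 − 1 = 0.05930.

5.93%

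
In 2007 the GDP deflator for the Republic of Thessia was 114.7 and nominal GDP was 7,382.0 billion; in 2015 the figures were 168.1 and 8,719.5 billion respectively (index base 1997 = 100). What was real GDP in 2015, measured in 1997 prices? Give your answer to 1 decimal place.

5,187.1 billion

Real GDP = Nominal / (GDP deflator/100) = 8719.5 / 1.681 = 5187.09.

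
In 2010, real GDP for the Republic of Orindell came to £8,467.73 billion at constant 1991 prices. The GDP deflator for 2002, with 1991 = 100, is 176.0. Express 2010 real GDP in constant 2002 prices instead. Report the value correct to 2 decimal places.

Real GDP in 2002 prices = Real GDP in 1991 prices × (P_2002/P_1991) = 8467.73 × 1.760 = 14903.20.

£14,903.20 billion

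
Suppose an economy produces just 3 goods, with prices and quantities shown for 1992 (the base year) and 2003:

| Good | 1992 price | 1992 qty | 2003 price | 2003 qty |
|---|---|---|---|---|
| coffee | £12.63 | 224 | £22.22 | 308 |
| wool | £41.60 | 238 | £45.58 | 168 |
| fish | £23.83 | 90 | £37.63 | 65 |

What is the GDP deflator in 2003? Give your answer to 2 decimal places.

136.36

Nominal GDP 2003 = 22.22·308 + 45.58·168 + 37.63·65 = 16947.15.
Real GDP 2003 (at 1992 prices) = 12.63·308 + 41.60·168 + 23.83·65 = 12427.79.
Deflator = Nominal/Real × 100 = 16947.15/12427.79 × 100 = 136.365.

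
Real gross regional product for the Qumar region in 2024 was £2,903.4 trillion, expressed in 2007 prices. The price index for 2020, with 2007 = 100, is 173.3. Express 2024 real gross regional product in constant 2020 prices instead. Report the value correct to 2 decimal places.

£5,031.59 trillion

Real gross regional product in 2020 prices = Real gross regional product in 2007 prices × (P_2020/P_2007) = 2903.4 × 1.733 = 5031.59.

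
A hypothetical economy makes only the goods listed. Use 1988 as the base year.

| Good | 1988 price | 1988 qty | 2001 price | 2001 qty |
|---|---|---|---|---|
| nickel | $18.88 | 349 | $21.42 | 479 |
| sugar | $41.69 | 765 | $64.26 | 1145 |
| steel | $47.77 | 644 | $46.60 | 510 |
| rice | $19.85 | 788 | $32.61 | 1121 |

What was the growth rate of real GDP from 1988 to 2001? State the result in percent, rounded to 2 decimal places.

Real GDP 1988 = Nominal GDP 1988 = 18.88·349 + 41.69·765 + 47.77·644 + 19.85·788 = 84887.65.
Real GDP 2001 (at 1988 prices) = 18.88·479 + 41.69·1145 + 47.77·510 + 19.85·1121 = 103393.12.
Real growth = 103393.12/84887.65 − 1 = 0.2180.

21.80%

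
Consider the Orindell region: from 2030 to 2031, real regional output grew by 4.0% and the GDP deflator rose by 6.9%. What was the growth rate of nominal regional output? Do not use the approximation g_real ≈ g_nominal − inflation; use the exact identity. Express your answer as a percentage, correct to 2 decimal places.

(1 + g_nom) = (1 + g_real)(1 + π) = 1.0400 × 1.0690 = 1.11176.

11.18%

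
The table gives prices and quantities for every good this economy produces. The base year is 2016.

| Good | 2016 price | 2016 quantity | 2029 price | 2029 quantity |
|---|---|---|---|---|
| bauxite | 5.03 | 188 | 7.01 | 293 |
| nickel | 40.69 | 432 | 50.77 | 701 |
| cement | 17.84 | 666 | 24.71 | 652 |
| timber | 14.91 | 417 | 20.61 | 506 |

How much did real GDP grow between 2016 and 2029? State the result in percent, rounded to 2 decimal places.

Real GDP 2016 = Nominal GDP 2016 = 5.03·188 + 40.69·432 + 17.84·666 + 14.91·417 = 36622.63.
Real GDP 2029 (at 2016 prices) = 5.03·293 + 40.69·701 + 17.84·652 + 14.91·506 = 49173.62.
Real growth = 49173.62/36622.63 − 1 = 0.3427.

34.27%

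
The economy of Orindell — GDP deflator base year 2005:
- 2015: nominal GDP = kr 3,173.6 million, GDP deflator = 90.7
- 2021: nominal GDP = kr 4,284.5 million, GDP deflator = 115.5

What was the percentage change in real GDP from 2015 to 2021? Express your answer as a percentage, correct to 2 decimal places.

6.02%

Real GDP 2015 = 3173.6 / 0.907 = 3499.01.
Real GDP 2021 = 4284.5 / 1.155 = 3709.52.
Real growth = 3709.52 / 3499.01 − 1 = 0.0602.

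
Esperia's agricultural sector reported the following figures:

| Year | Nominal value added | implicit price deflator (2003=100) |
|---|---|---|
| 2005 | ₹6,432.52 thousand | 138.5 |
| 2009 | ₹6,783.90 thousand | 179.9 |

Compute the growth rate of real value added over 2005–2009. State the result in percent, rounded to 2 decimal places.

Real value added 2005 = 6432.52 / 1.385 = 4644.42.
Real value added 2009 = 6783.90 / 1.799 = 3770.93.
Real growth = 3770.93 / 4644.42 − 1 = -0.1881.

-18.81%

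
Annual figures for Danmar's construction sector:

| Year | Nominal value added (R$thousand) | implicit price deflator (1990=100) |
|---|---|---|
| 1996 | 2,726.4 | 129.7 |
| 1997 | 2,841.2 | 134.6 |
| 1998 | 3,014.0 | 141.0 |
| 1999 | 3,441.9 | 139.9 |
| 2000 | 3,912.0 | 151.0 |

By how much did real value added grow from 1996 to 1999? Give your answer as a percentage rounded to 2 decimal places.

Real value added 1996 = 2726.4/1.297 = 2102.08.
Real value added 1999 = 3441.9/1.399 = 2460.26.
Change = 2460.26/2102.08 − 1 = 0.1704.

17.04%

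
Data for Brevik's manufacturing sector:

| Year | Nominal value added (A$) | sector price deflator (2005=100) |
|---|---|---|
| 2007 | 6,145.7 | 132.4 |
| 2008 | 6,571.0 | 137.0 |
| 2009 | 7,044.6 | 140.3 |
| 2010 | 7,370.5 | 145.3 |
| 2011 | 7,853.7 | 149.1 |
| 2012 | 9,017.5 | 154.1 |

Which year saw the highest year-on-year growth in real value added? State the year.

2008: real = 6571.0/1.370 = 4796.35; growth vs 2007 (4641.77) = 3.33%.
2009: real = 7044.6/1.403 = 5021.10; growth vs 2008 (4796.35) = 4.69%.
2010: real = 7370.5/1.453 = 5072.61; growth vs 2009 (5021.10) = 1.03%.
2011: real = 7853.7/1.491 = 5267.40; growth vs 2010 (5072.61) = 3.84%.
2012: real = 9017.5/1.541 = 5851.72; growth vs 2011 (5267.40) = 11.09%.

2012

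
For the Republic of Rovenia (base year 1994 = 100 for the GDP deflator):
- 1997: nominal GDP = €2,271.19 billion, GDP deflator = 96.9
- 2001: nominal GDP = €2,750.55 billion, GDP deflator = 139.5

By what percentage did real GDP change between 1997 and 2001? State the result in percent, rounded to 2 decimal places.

-15.88%

Real GDP 1997 = 2271.19 / 0.969 = 2343.85.
Real GDP 2001 = 2750.55 / 1.395 = 1971.72.
Real growth = 1971.72 / 2343.85 − 1 = -0.1588.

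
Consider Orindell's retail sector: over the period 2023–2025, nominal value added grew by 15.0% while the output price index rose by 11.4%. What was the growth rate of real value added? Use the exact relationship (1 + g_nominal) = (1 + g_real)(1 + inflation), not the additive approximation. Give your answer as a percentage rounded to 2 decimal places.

(1 + g_nom) = (1 + g_real)(1 + π), so g_real = 1.1500 / 1.1140 − 1 = 0.03232.

3.23%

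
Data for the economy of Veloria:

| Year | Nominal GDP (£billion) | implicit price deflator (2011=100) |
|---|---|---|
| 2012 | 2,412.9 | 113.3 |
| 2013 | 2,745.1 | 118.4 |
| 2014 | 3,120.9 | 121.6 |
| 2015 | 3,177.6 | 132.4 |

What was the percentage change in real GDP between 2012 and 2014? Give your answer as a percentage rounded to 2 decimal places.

Real GDP 2012 = 2412.9/1.133 = 2129.66.
Real GDP 2014 = 3120.9/1.216 = 2566.53.
Change = 2566.53/2129.66 − 1 = 0.2051.

20.51%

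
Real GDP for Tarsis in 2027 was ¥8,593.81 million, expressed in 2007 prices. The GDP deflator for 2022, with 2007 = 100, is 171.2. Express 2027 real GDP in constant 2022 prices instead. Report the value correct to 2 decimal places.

Real GDP in 2022 prices = Real GDP in 2007 prices × (P_2022/P_2007) = 8593.81 × 1.712 = 14712.60.

¥14,712.60 million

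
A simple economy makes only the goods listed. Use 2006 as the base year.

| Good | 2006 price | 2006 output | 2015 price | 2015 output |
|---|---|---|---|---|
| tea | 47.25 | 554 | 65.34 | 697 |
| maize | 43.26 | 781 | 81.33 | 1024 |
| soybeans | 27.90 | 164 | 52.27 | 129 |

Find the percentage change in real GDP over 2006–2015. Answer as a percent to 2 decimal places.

Real GDP 2006 = Nominal GDP 2006 = 47.25·554 + 43.26·781 + 27.90·164 = 64538.16.
Real GDP 2015 (at 2006 prices) = 47.25·697 + 43.26·1024 + 27.90·129 = 80830.59.
Real growth = 80830.59/64538.16 − 1 = 0.2524.

25.24%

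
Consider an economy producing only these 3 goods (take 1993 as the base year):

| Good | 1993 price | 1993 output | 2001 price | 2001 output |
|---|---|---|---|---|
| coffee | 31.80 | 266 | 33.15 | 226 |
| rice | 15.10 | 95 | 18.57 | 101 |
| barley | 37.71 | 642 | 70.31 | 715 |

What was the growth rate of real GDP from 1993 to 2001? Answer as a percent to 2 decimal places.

Real GDP 1993 = Nominal GDP 1993 = 31.80·266 + 15.10·95 + 37.71·642 = 34103.12.
Real GDP 2001 (at 1993 prices) = 31.80·226 + 15.10·101 + 37.71·715 = 35674.55.
Real growth = 35674.55/34103.12 − 1 = 0.0461.

4.61%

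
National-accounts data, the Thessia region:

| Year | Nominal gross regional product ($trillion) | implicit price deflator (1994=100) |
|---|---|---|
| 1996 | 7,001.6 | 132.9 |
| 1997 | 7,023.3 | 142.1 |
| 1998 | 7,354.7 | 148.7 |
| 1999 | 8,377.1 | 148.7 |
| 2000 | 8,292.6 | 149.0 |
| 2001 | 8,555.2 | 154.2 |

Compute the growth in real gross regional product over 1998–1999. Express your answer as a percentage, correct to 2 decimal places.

Real gross regional product 1998 = 7354.7/1.487 = 4946.00.
Real gross regional product 1999 = 8377.1/1.487 = 5633.56.
Change = 5633.56/4946.00 − 1 = 0.1390.

13.90%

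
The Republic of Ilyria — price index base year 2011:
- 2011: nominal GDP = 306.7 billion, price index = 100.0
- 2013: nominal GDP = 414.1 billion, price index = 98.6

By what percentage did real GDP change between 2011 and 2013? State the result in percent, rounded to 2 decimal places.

36.94%

Real GDP 2011 = 306.7 / 1.000 = 306.70.
Real GDP 2013 = 414.1 / 0.986 = 419.98.
Real growth = 419.98 / 306.70 − 1 = 0.3694.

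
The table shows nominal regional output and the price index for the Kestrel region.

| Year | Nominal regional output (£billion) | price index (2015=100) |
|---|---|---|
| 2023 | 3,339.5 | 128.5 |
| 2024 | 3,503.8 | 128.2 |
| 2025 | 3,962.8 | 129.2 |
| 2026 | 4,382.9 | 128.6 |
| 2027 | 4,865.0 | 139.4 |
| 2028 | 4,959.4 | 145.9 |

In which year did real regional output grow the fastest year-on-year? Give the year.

2025

2024: real = 3503.8/1.282 = 2733.07; growth vs 2023 (2598.83) = 5.17%.
2025: real = 3962.8/1.292 = 3067.18; growth vs 2024 (2733.07) = 12.22%.
2026: real = 4382.9/1.286 = 3408.16; growth vs 2025 (3067.18) = 11.12%.
2027: real = 4865.0/1.394 = 3489.96; growth vs 2026 (3408.16) = 2.40%.
2028: real = 4959.4/1.459 = 3399.18; growth vs 2027 (3489.96) = -2.60%.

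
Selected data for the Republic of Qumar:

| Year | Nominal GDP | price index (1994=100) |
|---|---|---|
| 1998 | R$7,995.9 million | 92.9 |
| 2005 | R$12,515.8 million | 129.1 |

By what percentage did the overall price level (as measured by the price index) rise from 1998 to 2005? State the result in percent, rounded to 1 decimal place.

Price-level change = 129.1 / 92.9 − 1 = 0.3897.

39.0%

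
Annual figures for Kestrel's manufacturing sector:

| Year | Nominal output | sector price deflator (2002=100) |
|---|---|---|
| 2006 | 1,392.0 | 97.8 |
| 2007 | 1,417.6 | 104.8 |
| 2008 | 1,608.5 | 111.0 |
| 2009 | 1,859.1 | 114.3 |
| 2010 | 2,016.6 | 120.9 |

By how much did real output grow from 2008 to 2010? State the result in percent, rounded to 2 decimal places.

Real output 2008 = 1608.5/1.110 = 1449.10.
Real output 2010 = 2016.6/1.209 = 1667.99.
Change = 1667.99/1449.10 − 1 = 0.1511.

15.11%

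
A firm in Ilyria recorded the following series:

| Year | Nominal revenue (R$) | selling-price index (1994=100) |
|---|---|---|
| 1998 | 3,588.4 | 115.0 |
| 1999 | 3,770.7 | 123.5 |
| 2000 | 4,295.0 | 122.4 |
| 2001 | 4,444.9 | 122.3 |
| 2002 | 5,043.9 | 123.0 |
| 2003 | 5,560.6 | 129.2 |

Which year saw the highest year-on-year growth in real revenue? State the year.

2000

1999: real = 3770.7/1.235 = 3053.20; growth vs 1998 (3120.35) = -2.15%.
2000: real = 4295.0/1.224 = 3508.99; growth vs 1999 (3053.20) = 14.93%.
2001: real = 4444.9/1.223 = 3634.42; growth vs 2000 (3508.99) = 3.57%.
2002: real = 5043.9/1.230 = 4100.73; growth vs 2001 (3634.42) = 12.83%.
2003: real = 5560.6/1.292 = 4303.87; growth vs 2002 (4100.73) = 4.95%.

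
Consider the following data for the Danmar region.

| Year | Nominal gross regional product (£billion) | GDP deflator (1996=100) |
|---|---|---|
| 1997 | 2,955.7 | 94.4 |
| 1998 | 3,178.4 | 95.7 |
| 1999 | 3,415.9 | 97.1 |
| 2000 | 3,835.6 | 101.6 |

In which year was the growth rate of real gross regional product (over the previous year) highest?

1998: real = 3178.4/0.957 = 3321.21; growth vs 1997 (3131.04) = 6.07%.
1999: real = 3415.9/0.971 = 3517.92; growth vs 1998 (3321.21) = 5.92%.
2000: real = 3835.6/1.016 = 3775.20; growth vs 1999 (3517.92) = 7.31%.

2000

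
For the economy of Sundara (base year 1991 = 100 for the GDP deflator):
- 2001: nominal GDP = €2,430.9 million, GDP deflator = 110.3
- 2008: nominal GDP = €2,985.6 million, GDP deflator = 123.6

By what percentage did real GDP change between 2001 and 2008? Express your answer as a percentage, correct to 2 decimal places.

Deflate each year: 2001 → 2430.9/1.103 = 2203.90; 2008 → 2985.6/1.236 = 2415.53.
So real GDP changed by 2415.53/2203.90 − 1 = 0.0960, i.e. 9.60%.

9.60%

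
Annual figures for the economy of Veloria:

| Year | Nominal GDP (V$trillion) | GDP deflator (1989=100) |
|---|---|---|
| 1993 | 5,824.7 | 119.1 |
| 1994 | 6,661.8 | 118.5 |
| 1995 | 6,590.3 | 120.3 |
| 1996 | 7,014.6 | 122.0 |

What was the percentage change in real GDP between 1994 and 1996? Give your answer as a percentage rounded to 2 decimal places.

2.28%

Real GDP 1994 = 6661.8/1.185 = 5621.77.
Real GDP 1996 = 7014.6/1.220 = 5749.67.
Change = 5749.67/5621.77 − 1 = 0.0228.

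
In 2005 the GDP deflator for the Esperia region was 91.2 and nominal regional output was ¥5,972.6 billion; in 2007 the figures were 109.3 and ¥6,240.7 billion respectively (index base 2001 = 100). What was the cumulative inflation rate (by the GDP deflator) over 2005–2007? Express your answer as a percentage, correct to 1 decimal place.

19.8%

Price-level change = 109.3 / 91.2 − 1 = 0.1985.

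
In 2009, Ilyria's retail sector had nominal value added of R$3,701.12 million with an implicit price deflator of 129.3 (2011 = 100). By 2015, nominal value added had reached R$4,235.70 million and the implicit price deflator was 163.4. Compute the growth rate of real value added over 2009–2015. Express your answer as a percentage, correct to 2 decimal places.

Deflate each year: 2009 → 3701.12/1.293 = 2862.43; 2015 → 4235.70/1.634 = 2592.23.
So real value added changed by 2592.23/2862.43 − 1 = -0.0944, i.e. -9.44%.

-9.44%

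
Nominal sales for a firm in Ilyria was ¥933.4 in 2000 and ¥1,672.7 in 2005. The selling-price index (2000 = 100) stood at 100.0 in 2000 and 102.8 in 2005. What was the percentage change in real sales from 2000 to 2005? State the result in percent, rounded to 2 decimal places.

74.32%

Deflate each year: 2000 → 933.4/1.000 = 933.40; 2005 → 1672.7/1.028 = 1627.14.
So real sales changed by 1627.14/933.40 − 1 = 0.7432, i.e. 74.32%.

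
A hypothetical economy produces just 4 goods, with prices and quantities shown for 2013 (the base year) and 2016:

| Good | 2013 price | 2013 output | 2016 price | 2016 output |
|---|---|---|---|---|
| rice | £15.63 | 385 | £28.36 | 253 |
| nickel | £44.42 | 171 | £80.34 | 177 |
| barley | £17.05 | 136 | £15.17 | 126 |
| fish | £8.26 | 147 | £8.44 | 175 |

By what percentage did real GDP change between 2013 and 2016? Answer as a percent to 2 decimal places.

Real GDP 2013 = Nominal GDP 2013 = 15.63·385 + 44.42·171 + 17.05·136 + 8.26·147 = 17146.39.
Real GDP 2016 (at 2013 prices) = 15.63·253 + 44.42·177 + 17.05·126 + 8.26·175 = 15410.53.
Real growth = 15410.53/17146.39 − 1 = -0.1012.

-10.12%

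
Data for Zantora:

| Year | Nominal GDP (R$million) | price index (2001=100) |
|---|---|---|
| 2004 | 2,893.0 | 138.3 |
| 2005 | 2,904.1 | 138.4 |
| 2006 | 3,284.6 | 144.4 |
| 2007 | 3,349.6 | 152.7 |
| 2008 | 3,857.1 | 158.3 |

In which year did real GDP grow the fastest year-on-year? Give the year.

2008

2005: real = 2904.1/1.384 = 2098.34; growth vs 2004 (2091.83) = 0.31%.
2006: real = 3284.6/1.444 = 2274.65; growth vs 2005 (2098.34) = 8.40%.
2007: real = 3349.6/1.527 = 2193.58; growth vs 2006 (2274.65) = -3.56%.
2008: real = 3857.1/1.583 = 2436.58; growth vs 2007 (2193.58) = 11.08%.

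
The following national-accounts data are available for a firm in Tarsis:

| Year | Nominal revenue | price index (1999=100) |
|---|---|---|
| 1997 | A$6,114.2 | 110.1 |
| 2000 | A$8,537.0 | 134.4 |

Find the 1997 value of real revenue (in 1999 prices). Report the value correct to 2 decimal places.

Real revenue = Nominal / (price index/100) = 6114.2 / 1.101 = 5553.32.

A$5,553.32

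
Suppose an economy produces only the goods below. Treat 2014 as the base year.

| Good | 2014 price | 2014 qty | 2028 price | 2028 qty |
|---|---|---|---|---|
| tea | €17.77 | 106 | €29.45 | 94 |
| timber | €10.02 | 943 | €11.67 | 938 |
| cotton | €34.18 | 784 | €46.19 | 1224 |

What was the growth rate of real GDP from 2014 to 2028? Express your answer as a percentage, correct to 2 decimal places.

38.75%

Real GDP 2014 = Nominal GDP 2014 = 17.77·106 + 10.02·943 + 34.18·784 = 38129.60.
Real GDP 2028 (at 2014 prices) = 17.77·94 + 10.02·938 + 34.18·1224 = 52905.46.
Real growth = 52905.46/38129.60 − 1 = 0.3875.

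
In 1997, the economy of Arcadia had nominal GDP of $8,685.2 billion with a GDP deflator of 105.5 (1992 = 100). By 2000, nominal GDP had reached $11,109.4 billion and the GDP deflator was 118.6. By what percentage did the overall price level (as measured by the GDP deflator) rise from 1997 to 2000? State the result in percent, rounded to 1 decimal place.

Price-level change = 118.6 / 105.5 − 1 = 0.1242.

12.4%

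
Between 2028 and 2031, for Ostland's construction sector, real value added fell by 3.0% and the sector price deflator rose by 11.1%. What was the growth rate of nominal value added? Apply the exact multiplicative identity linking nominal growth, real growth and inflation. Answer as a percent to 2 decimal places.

(1 + g_nom) = (1 + g_real)(1 + π) = 0.9700 × 1.1110 = 1.07767.

7.77%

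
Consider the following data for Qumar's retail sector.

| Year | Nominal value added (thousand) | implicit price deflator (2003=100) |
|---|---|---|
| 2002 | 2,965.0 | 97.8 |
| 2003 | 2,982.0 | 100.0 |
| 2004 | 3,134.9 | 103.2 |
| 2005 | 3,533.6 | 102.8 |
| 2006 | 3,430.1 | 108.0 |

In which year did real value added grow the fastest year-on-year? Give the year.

2003: real = 2982.0/1.000 = 2982.00; growth vs 2002 (3031.70) = -1.64%.
2004: real = 3134.9/1.032 = 3037.69; growth vs 2003 (2982.00) = 1.87%.
2005: real = 3533.6/1.028 = 3437.35; growth vs 2004 (3037.69) = 13.16%.
2006: real = 3430.1/1.080 = 3176.02; growth vs 2005 (3437.35) = -7.60%.

2005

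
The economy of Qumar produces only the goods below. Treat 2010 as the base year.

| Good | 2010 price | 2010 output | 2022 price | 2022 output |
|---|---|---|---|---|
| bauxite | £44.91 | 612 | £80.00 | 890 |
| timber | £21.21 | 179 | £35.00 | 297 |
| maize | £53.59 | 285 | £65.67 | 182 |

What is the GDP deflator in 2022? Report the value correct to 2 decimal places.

166.98

Nominal GDP 2022 = 80.00·890 + 35.00·297 + 65.67·182 = 93546.94.
Real GDP 2022 (at 2010 prices) = 44.91·890 + 21.21·297 + 53.59·182 = 56022.65.
Deflator = Nominal/Real × 100 = 93546.94/56022.65 × 100 = 166.981.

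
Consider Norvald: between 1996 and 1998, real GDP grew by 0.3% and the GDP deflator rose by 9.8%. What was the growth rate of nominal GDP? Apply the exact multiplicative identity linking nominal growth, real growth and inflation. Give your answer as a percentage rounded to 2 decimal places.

10.13%

(1 + g_nom) = (1 + g_real)(1 + π) = 1.0030 × 1.0980 = 1.10129.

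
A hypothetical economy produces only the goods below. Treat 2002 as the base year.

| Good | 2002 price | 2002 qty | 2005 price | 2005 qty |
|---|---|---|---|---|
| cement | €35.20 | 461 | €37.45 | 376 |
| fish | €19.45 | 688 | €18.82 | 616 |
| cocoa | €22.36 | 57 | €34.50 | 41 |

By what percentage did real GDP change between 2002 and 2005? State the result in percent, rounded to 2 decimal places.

Real GDP 2002 = Nominal GDP 2002 = 35.20·461 + 19.45·688 + 22.36·57 = 30883.32.
Real GDP 2005 (at 2002 prices) = 35.20·376 + 19.45·616 + 22.36·41 = 26133.16.
Real growth = 26133.16/30883.32 − 1 = -0.1538.

-15.38%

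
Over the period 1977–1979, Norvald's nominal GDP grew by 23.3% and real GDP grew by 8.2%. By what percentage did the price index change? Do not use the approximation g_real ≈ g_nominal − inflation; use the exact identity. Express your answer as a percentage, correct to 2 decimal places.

13.96%

(1 + g_nom) = (1 + g_real)(1 + π), so π = 1.2330 / 1.0820 − 1 = 0.13956.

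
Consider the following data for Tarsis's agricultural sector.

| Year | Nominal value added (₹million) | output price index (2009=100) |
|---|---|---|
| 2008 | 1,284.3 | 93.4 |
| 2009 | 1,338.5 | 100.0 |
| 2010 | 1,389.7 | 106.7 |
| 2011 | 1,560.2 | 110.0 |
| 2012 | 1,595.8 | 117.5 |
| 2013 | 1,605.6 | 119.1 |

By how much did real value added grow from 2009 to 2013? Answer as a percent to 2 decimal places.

0.72%

Real value added 2009 = 1338.5/1.000 = 1338.50.
Real value added 2013 = 1605.6/1.191 = 1348.11.
Change = 1348.11/1338.50 − 1 = 0.0072.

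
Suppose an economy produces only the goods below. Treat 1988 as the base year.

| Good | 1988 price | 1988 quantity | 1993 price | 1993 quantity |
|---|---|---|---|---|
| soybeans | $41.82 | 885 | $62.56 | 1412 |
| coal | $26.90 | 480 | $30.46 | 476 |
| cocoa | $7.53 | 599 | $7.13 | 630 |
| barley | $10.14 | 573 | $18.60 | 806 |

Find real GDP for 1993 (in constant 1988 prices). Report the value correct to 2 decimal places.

Real GDP 1993 = Σ (p_1988 × q_1993) = 41.82·1412 + 26.90·476 + 7.53·630 + 10.14·806 = 84770.98.

$84770.98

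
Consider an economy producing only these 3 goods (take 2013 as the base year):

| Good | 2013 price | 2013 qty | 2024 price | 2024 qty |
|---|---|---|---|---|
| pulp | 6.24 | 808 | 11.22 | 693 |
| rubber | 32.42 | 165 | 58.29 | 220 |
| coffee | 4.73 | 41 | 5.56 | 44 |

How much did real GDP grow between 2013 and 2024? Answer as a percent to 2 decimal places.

10.20%

Real GDP 2013 = Nominal GDP 2013 = 6.24·808 + 32.42·165 + 4.73·41 = 10585.15.
Real GDP 2024 (at 2013 prices) = 6.24·693 + 32.42·220 + 4.73·44 = 11664.84.
Real growth = 11664.84/10585.15 − 1 = 0.1020.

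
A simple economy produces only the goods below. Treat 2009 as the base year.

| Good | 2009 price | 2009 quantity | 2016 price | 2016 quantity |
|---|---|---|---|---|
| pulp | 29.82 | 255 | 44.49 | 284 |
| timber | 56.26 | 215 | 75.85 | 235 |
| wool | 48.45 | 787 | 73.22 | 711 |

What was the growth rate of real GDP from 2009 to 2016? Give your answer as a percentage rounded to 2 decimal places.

Real GDP 2009 = Nominal GDP 2009 = 29.82·255 + 56.26·215 + 48.45·787 = 57830.15.
Real GDP 2016 (at 2009 prices) = 29.82·284 + 56.26·235 + 48.45·711 = 56137.93.
Real growth = 56137.93/57830.15 − 1 = -0.0293.

-2.93%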